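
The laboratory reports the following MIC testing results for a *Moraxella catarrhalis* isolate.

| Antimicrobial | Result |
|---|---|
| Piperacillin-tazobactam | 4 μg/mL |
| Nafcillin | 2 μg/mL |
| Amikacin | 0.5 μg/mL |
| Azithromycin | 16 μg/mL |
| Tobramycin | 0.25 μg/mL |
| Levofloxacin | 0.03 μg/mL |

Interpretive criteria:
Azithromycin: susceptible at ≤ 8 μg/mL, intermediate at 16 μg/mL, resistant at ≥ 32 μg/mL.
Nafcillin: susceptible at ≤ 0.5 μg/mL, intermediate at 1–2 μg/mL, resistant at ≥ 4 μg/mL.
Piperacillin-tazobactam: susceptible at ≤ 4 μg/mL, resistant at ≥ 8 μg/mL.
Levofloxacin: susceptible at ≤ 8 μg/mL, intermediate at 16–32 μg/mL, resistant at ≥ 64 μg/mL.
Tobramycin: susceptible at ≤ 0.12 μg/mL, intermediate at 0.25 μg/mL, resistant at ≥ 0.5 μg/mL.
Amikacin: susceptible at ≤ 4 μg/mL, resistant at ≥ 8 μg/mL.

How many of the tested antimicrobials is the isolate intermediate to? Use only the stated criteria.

Piperacillin-tazobactam 4 μg/mL: ≤ 4 μg/mL — S
Nafcillin: 2 μg/mL is in 1–2 μg/mL → intermediate
Amikacin 0.5 μg/mL: ≤ 4 μg/mL → Susceptible
Azithromycin: 16 μg/mL is = 16 μg/mL ⇒ I
Tobramycin: 0.25 μg/mL is = 0.25 μg/mL ⇒ Intermediate
Levofloxacin 0.03 μg/mL: ≤ 8 μg/mL — susceptible
Intermediate: 3

3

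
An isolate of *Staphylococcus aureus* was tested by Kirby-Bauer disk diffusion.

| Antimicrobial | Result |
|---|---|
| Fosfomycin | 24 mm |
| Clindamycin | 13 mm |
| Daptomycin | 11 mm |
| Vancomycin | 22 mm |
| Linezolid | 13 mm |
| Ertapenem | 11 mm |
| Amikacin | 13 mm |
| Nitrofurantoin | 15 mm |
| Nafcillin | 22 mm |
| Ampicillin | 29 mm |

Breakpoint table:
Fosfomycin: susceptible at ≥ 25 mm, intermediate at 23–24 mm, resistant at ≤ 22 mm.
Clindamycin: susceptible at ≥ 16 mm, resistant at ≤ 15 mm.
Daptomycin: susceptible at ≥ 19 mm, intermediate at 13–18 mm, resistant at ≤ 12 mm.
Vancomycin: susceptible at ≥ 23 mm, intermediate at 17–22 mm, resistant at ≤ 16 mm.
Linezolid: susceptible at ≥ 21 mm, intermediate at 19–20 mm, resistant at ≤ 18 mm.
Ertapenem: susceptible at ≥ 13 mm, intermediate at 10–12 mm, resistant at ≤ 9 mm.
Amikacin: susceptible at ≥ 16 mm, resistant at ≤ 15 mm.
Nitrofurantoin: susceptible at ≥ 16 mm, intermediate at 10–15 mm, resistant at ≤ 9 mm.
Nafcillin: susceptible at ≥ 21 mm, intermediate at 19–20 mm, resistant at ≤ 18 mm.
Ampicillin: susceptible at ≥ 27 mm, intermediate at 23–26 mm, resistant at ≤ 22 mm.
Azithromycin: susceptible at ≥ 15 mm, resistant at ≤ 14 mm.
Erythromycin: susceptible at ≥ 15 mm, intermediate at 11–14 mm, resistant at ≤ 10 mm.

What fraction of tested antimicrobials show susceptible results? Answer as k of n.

Fosfomycin (24 mm) in 23–24 mm → I
Clindamycin: 13 mm is ≤ 15 mm → Resistant
Daptomycin: 11 mm is ≤ 12 mm → Resistant
Vancomycin: 22 mm is in 17–22 mm — I
Linezolid: 13 mm is ≤ 18 mm — Resistant
Ertapenem 11 mm: in 10–12 mm ⇒ I
Amikacin 13 mm: ≤ 15 mm ⇒ resistant
Nitrofurantoin 15 mm: in 10–15 mm ⇒ intermediate
Nafcillin (22 mm) ≥ 21 mm ⇒ S
Ampicillin 29 mm: ≥ 27 mm ⇒ susceptible
Susceptible: 2/10

2 of 10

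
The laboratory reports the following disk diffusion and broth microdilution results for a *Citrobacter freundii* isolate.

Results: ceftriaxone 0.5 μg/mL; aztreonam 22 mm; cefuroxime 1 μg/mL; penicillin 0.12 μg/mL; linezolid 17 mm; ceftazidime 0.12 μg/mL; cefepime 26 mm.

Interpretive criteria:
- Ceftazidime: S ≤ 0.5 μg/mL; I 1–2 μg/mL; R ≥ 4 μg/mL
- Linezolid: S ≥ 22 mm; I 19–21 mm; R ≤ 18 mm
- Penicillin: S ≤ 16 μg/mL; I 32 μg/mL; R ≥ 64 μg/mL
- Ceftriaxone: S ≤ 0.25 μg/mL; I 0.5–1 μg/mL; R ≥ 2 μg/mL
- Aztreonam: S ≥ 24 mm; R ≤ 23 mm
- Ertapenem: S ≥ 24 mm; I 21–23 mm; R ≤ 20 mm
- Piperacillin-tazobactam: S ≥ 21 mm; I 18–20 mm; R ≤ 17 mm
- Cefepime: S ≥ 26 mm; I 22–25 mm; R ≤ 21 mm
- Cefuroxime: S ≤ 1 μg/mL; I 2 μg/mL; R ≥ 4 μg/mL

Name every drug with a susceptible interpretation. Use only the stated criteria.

Ceftriaxone (0.5 μg/mL) in 0.5–1 μg/mL ⇒ intermediate
Aztreonam (22 mm) ≤ 23 mm → resistant
Cefuroxime (1 μg/mL) ≤ 1 μg/mL → susceptible
Penicillin: 0.12 μg/mL is ≤ 16 μg/mL — Susceptible
Linezolid: 17 mm is ≤ 18 mm ⇒ R
Ceftazidime: 0.12 μg/mL is ≤ 0.5 μg/mL → susceptible
Cefepime (26 mm) ≥ 26 mm → susceptible

cefuroxime, penicillin, ceftazidime, cefepime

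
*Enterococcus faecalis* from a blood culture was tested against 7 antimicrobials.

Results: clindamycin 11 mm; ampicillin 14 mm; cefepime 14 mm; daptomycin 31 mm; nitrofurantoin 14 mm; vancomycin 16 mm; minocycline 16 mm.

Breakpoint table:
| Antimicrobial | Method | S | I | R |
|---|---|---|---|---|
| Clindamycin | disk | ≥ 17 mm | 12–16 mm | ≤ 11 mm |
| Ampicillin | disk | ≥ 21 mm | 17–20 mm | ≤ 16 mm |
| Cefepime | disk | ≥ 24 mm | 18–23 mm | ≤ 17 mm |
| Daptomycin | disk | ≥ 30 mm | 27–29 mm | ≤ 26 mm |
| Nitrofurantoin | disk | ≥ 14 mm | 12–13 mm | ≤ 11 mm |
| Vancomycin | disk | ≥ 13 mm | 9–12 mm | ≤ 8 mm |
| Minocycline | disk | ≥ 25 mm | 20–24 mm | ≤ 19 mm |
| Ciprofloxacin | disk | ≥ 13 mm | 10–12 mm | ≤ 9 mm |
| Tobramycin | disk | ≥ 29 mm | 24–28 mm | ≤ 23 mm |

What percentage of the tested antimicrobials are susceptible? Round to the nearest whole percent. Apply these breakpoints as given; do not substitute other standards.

Clindamycin: 11 mm is ≤ 11 mm ⇒ Resistant
Ampicillin 14 mm: ≤ 16 mm — Resistant
Cefepime 14 mm: ≤ 17 mm ⇒ resistant
Daptomycin: 31 mm is ≥ 30 mm → Susceptible
Nitrofurantoin (14 mm) ≥ 14 mm ⇒ Susceptible
Vancomycin (16 mm) ≥ 13 mm → Susceptible
Minocycline: 16 mm is ≤ 19 mm → Resistant
Susceptible: 3/7

43%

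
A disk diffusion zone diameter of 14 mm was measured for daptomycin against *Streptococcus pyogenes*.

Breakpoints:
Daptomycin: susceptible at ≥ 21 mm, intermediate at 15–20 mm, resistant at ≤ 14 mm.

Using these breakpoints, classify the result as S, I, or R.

R

Daptomycin (14 mm) ≤ 14 mm — R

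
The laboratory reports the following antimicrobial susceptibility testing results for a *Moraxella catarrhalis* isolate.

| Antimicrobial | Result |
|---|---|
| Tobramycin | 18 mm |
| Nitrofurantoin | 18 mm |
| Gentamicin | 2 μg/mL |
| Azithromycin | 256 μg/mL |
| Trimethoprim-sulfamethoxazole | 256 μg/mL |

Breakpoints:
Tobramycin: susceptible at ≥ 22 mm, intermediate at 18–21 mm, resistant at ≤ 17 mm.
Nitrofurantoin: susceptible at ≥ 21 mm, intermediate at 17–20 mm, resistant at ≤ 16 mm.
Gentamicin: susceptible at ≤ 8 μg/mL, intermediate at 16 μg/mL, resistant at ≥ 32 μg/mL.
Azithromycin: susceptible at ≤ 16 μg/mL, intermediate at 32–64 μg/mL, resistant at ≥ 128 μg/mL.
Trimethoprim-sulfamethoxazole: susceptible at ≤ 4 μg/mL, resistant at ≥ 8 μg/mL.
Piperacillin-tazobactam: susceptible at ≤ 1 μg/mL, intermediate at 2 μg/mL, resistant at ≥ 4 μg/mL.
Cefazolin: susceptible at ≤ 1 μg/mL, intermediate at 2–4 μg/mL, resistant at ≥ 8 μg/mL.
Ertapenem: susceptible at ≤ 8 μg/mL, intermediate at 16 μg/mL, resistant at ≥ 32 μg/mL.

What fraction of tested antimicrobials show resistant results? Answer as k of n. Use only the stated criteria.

Tobramycin: 18 mm is in 18–21 mm — I
Nitrofurantoin: 18 mm is in 17–20 mm → Intermediate
Gentamicin (2 μg/mL) ≤ 8 μg/mL ⇒ Susceptible
Azithromycin: 256 μg/mL is ≥ 128 μg/mL → resistant
Trimethoprim-sulfamethoxazole 256 μg/mL: ≥ 8 μg/mL → Resistant
Resistant: 2/5

2 of 5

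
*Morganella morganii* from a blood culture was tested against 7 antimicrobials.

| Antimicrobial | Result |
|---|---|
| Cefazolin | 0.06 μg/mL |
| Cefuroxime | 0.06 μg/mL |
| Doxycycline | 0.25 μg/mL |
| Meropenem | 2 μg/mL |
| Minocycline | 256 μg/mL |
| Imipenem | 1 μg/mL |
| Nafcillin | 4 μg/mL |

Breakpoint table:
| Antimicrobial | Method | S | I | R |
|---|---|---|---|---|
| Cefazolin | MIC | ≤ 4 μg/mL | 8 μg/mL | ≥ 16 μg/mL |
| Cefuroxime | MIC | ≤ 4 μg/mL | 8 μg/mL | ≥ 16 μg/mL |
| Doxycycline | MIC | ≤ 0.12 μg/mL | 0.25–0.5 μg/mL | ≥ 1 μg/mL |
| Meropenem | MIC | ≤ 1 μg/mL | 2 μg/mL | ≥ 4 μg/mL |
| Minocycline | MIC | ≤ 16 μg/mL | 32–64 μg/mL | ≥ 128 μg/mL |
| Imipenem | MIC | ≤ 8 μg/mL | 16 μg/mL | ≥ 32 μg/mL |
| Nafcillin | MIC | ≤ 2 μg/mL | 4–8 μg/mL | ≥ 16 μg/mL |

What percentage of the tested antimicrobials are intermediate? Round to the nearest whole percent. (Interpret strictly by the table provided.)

43%

Cefazolin (0.06 μg/mL) ≤ 4 μg/mL — S
Cefuroxime: 0.06 μg/mL is ≤ 4 μg/mL ⇒ Susceptible
Doxycycline 0.25 μg/mL: in 0.25–0.5 μg/mL ⇒ I
Meropenem: 2 μg/mL is = 2 μg/mL — I
Minocycline 256 μg/mL: ≥ 128 μg/mL — Resistant
Imipenem: 1 μg/mL is ≤ 8 μg/mL — susceptible
Nafcillin (4 μg/mL) in 4–8 μg/mL → intermediate
Intermediate: 3/7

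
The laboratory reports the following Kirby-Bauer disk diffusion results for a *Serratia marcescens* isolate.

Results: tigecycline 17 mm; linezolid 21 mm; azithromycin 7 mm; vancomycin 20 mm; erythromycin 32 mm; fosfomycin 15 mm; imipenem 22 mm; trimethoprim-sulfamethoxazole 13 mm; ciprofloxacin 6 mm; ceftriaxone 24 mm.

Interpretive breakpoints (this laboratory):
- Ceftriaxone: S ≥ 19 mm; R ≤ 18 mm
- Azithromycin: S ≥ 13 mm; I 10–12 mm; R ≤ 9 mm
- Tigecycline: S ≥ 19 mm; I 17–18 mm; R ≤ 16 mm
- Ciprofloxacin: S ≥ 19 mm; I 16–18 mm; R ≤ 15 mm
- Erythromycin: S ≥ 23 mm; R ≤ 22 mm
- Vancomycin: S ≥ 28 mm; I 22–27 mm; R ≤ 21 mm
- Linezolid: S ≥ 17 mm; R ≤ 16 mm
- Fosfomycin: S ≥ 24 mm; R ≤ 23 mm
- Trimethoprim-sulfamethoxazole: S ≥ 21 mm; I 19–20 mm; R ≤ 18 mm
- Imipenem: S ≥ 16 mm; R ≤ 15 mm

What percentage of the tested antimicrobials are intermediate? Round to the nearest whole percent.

10%

Tigecycline: 17 mm is in 17–18 mm ⇒ I
Linezolid: 21 mm is ≥ 17 mm → Susceptible
Azithromycin: 7 mm is ≤ 9 mm — R
Vancomycin: 20 mm is ≤ 21 mm → resistant
Erythromycin (32 mm) ≥ 23 mm — S
Fosfomycin (15 mm) ≤ 23 mm — R
Imipenem 22 mm: ≥ 16 mm — S
Trimethoprim-sulfamethoxazole: 13 mm is ≤ 18 mm → R
Ciprofloxacin (6 mm) ≤ 15 mm — resistant
Ceftriaxone 24 mm: ≥ 19 mm — S
Intermediate: 1/10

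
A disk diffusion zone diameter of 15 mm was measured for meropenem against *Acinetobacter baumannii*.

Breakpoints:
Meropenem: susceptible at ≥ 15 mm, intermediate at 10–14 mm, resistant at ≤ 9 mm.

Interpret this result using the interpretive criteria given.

S

Meropenem (15 mm) ≥ 15 mm ⇒ Susceptible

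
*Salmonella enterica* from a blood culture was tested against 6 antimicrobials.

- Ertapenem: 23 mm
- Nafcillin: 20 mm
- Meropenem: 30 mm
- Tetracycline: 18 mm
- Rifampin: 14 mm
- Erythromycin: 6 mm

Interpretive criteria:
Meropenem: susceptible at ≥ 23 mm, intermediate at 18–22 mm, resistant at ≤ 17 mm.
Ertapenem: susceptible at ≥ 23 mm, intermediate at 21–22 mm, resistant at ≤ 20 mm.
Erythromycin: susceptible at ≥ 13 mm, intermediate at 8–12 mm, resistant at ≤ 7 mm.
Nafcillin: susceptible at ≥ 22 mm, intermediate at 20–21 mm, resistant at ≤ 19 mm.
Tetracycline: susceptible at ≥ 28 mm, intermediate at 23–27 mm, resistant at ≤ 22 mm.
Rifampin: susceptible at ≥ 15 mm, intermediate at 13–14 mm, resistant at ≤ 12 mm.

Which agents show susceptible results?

Ertapenem (23 mm) ≥ 23 mm — Susceptible
Nafcillin: 20 mm is in 20–21 mm ⇒ Intermediate
Meropenem (30 mm) ≥ 23 mm — Susceptible
Tetracycline: 18 mm is ≤ 22 mm — R
Rifampin (14 mm) in 13–14 mm ⇒ intermediate
Erythromycin (6 mm) ≤ 7 mm ⇒ Resistant

ertapenem, meropenem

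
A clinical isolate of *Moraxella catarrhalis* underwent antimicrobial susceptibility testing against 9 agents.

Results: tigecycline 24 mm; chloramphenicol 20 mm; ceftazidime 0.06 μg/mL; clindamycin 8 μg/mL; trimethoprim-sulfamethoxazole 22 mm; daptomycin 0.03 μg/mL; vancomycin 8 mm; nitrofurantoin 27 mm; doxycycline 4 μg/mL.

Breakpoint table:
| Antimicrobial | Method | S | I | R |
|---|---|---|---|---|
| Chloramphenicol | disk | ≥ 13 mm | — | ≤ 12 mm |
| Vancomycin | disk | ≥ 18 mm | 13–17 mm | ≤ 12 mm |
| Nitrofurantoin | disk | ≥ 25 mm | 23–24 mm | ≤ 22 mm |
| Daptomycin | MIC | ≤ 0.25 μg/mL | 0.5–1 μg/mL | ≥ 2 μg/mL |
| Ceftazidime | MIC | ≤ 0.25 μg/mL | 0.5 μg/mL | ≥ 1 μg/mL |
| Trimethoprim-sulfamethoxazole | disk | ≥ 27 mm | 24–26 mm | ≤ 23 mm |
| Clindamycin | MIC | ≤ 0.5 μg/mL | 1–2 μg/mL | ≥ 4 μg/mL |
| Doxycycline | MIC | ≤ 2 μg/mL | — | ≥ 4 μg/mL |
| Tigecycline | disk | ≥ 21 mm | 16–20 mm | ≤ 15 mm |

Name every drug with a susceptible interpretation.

tigecycline, chloramphenicol, ceftazidime, daptomycin, nitrofurantoin

Tigecycline 24 mm: ≥ 21 mm → S
Chloramphenicol 20 mm: ≥ 13 mm → susceptible
Ceftazidime (0.06 μg/mL) ≤ 0.25 μg/mL — Susceptible
Clindamycin: 8 μg/mL is ≥ 4 μg/mL → Resistant
Trimethoprim-sulfamethoxazole (22 mm) ≤ 23 mm ⇒ resistant
Daptomycin 0.03 μg/mL: ≤ 0.25 μg/mL — S
Vancomycin (8 mm) ≤ 12 mm ⇒ R
Nitrofurantoin (27 mm) ≥ 25 mm — S
Doxycycline (4 μg/mL) ≥ 4 μg/mL — Resistant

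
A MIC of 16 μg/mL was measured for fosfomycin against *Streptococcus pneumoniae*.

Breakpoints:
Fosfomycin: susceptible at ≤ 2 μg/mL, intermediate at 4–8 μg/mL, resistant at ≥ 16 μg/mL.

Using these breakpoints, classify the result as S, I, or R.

Resistant

Fosfomycin 16 μg/mL: ≥ 16 μg/mL → Resistant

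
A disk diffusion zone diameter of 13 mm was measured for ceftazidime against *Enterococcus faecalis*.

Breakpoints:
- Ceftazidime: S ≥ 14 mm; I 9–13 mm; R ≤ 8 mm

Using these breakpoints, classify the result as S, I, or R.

Intermediate

Ceftazidime: 13 mm is in 9–13 mm ⇒ Intermediate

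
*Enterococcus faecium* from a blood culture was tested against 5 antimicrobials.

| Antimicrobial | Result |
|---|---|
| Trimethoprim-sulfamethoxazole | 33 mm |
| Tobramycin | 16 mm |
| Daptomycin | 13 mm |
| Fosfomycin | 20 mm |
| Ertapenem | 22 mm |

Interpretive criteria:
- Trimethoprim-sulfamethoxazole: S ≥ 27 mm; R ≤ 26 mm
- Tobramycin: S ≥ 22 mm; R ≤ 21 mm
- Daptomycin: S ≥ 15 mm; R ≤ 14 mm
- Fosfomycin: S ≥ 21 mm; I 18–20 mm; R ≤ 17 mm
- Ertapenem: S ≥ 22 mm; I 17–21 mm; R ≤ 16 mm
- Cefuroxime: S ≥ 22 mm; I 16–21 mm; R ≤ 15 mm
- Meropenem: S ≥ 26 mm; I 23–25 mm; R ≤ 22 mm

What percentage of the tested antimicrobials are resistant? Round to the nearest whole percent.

40%

Trimethoprim-sulfamethoxazole: 33 mm is ≥ 27 mm ⇒ Susceptible
Tobramycin: 16 mm is ≤ 21 mm → resistant
Daptomycin (13 mm) ≤ 14 mm ⇒ resistant
Fosfomycin: 20 mm is in 18–20 mm ⇒ Intermediate
Ertapenem: 22 mm is ≥ 22 mm ⇒ S
Resistant: 2/5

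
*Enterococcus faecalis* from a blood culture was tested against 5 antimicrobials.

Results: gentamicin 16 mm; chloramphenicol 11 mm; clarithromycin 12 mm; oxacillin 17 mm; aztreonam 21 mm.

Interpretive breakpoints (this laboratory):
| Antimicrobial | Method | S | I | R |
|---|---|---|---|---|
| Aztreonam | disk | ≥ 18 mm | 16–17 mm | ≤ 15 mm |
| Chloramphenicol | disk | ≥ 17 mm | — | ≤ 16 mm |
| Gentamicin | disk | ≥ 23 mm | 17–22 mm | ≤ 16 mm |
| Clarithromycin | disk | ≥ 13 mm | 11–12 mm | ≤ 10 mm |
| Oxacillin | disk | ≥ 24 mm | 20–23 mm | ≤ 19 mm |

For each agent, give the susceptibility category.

Gentamicin 16 mm: ≤ 16 mm ⇒ Resistant
Chloramphenicol 11 mm: ≤ 16 mm — Resistant
Clarithromycin 12 mm: in 11–12 mm — I
Oxacillin (17 mm) ≤ 19 mm — Resistant
Aztreonam: 21 mm is ≥ 18 mm ⇒ susceptible

R, R, I, R, S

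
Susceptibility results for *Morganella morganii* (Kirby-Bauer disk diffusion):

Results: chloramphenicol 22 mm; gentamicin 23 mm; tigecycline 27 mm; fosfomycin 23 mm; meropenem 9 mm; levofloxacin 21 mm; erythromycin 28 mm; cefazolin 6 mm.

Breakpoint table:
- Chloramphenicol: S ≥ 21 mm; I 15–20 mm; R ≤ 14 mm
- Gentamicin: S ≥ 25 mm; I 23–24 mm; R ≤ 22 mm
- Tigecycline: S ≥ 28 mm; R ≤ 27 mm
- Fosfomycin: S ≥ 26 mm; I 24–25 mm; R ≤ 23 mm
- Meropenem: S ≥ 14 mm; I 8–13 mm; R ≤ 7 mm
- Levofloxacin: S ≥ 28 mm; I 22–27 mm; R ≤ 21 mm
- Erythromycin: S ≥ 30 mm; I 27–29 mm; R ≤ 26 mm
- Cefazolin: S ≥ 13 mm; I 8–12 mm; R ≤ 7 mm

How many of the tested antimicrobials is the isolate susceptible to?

1

Chloramphenicol 22 mm: ≥ 21 mm → susceptible
Gentamicin 23 mm: in 23–24 mm → Intermediate
Tigecycline: 27 mm is ≤ 27 mm → R
Fosfomycin (23 mm) ≤ 23 mm ⇒ R
Meropenem 9 mm: in 8–13 mm ⇒ Intermediate
Levofloxacin: 21 mm is ≤ 21 mm ⇒ R
Erythromycin: 28 mm is in 27–29 mm — I
Cefazolin (6 mm) ≤ 7 mm — R
Susceptible: 1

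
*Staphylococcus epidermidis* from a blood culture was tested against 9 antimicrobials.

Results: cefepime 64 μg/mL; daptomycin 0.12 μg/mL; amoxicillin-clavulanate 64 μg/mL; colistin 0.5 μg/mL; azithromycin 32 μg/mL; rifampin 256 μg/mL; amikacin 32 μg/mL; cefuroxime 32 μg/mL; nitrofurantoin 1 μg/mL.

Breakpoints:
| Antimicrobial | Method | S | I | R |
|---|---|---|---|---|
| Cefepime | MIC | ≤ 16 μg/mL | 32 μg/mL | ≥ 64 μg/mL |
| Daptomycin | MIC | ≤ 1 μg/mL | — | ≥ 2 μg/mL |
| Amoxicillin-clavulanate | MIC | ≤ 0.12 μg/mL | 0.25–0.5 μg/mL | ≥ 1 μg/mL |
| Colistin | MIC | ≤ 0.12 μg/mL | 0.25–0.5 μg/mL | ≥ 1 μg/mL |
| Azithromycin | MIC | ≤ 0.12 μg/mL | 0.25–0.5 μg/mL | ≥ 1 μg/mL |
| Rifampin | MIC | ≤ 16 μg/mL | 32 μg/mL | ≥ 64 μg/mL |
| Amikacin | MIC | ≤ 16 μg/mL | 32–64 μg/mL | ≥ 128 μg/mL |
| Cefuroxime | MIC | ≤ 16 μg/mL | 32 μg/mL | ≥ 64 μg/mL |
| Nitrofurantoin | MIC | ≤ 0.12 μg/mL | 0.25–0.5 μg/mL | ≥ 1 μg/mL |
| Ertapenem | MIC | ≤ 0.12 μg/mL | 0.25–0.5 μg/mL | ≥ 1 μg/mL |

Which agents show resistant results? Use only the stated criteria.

cefepime, amoxicillin-clavulanate, azithromycin, rifampin, nitrofurantoin

Cefepime (64 μg/mL) ≥ 64 μg/mL → resistant
Daptomycin: 0.12 μg/mL is ≤ 1 μg/mL ⇒ Susceptible
Amoxicillin-clavulanate 64 μg/mL: ≥ 1 μg/mL → R
Colistin (0.5 μg/mL) in 0.25–0.5 μg/mL → I
Azithromycin 32 μg/mL: ≥ 1 μg/mL → resistant
Rifampin: 256 μg/mL is ≥ 64 μg/mL ⇒ Resistant
Amikacin (32 μg/mL) in 32–64 μg/mL ⇒ intermediate
Cefuroxime: 32 μg/mL is = 32 μg/mL — intermediate
Nitrofurantoin (1 μg/mL) ≥ 1 μg/mL ⇒ resistant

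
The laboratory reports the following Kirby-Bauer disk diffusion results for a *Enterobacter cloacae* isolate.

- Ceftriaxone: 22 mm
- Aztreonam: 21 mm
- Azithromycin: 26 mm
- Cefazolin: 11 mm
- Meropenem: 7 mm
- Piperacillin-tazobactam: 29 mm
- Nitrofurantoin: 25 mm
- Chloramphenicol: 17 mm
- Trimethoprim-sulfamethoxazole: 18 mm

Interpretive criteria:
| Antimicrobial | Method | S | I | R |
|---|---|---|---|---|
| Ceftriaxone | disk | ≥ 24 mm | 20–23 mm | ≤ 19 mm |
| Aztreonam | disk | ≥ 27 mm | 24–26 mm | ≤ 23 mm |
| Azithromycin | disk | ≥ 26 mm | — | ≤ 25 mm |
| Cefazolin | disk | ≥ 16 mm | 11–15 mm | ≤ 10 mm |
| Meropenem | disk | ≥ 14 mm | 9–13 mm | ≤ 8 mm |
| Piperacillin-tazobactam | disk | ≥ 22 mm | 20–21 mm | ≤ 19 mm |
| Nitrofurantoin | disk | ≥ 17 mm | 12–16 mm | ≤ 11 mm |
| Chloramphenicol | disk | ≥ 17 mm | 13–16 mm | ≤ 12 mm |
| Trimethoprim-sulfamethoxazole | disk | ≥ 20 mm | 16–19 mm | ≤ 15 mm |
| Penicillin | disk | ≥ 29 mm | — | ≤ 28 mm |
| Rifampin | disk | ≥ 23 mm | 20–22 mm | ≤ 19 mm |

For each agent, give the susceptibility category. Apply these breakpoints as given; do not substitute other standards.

I, R, S, I, R, S, S, S, I

Ceftriaxone 22 mm: in 20–23 mm ⇒ intermediate
Aztreonam 21 mm: ≤ 23 mm ⇒ Resistant
Azithromycin: 26 mm is ≥ 26 mm → susceptible
Cefazolin 11 mm: in 11–15 mm ⇒ Intermediate
Meropenem 7 mm: ≤ 8 mm → Resistant
Piperacillin-tazobactam (29 mm) ≥ 22 mm — Susceptible
Nitrofurantoin: 25 mm is ≥ 17 mm → S
Chloramphenicol 17 mm: ≥ 17 mm ⇒ S
Trimethoprim-sulfamethoxazole 18 mm: in 16–19 mm → I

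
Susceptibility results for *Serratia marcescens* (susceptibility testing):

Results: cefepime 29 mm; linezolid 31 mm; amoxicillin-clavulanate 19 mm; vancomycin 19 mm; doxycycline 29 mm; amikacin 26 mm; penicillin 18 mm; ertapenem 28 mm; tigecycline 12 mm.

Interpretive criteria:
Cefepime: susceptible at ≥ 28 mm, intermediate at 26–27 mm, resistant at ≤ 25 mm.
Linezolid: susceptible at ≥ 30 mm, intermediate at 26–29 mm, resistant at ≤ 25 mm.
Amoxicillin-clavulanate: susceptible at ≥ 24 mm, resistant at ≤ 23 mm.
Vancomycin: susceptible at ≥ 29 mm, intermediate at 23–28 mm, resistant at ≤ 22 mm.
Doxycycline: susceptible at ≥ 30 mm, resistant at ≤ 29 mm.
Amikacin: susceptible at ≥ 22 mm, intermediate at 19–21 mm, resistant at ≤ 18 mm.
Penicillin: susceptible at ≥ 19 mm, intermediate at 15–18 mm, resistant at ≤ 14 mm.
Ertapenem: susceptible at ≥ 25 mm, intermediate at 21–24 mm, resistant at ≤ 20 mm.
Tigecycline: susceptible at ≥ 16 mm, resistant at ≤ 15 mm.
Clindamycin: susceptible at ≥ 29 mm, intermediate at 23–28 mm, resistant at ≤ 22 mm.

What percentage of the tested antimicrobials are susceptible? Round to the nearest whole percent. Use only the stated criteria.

44%

Cefepime: 29 mm is ≥ 28 mm → Susceptible
Linezolid 31 mm: ≥ 30 mm ⇒ susceptible
Amoxicillin-clavulanate 19 mm: ≤ 23 mm — R
Vancomycin (19 mm) ≤ 22 mm → R
Doxycycline (29 mm) ≤ 29 mm → R
Amikacin (26 mm) ≥ 22 mm — susceptible
Penicillin 18 mm: in 15–18 mm — I
Ertapenem 28 mm: ≥ 25 mm ⇒ S
Tigecycline: 12 mm is ≤ 15 mm → R
Susceptible: 4/9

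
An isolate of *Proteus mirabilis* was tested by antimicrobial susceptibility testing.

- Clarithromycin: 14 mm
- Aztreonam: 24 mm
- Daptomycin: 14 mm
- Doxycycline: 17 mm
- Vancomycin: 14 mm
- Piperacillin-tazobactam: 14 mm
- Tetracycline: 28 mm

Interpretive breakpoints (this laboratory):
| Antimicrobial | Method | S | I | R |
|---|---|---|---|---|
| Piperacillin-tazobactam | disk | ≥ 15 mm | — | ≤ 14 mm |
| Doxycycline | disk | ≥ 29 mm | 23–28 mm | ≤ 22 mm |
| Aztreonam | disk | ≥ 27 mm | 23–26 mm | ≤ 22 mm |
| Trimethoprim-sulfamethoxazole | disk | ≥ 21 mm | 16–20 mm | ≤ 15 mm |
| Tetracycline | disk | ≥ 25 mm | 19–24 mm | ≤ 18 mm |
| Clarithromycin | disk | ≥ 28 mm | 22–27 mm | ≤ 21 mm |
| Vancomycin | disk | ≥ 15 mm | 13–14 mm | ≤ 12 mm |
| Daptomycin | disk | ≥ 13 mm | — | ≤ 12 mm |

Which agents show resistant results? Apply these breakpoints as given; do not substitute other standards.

clarithromycin, doxycycline, piperacillin-tazobactam

Clarithromycin 14 mm: ≤ 21 mm — resistant
Aztreonam: 24 mm is in 23–26 mm → intermediate
Daptomycin: 14 mm is ≥ 13 mm — susceptible
Doxycycline 17 mm: ≤ 22 mm ⇒ resistant
Vancomycin (14 mm) in 13–14 mm → intermediate
Piperacillin-tazobactam: 14 mm is ≤ 14 mm → Resistant
Tetracycline (28 mm) ≥ 25 mm → S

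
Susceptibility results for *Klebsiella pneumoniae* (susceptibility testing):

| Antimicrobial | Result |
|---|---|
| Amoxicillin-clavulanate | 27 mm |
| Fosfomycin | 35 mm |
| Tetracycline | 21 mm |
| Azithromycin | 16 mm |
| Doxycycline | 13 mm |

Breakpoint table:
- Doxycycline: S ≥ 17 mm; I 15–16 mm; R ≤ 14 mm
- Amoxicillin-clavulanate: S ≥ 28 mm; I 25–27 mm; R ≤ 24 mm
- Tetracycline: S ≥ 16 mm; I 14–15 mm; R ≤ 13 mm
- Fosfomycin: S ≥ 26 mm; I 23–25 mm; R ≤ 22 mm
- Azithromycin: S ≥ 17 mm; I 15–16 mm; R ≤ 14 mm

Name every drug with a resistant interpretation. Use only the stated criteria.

doxycycline

Amoxicillin-clavulanate 27 mm: in 25–27 mm — Intermediate
Fosfomycin 35 mm: ≥ 26 mm ⇒ S
Tetracycline (21 mm) ≥ 16 mm — S
Azithromycin 16 mm: in 15–16 mm → Intermediate
Doxycycline (13 mm) ≤ 14 mm — resistant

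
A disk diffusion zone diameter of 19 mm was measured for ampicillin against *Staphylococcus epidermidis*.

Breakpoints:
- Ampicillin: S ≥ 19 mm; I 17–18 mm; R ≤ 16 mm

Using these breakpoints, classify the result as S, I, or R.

Ampicillin: 19 mm is ≥ 19 mm ⇒ Susceptible

S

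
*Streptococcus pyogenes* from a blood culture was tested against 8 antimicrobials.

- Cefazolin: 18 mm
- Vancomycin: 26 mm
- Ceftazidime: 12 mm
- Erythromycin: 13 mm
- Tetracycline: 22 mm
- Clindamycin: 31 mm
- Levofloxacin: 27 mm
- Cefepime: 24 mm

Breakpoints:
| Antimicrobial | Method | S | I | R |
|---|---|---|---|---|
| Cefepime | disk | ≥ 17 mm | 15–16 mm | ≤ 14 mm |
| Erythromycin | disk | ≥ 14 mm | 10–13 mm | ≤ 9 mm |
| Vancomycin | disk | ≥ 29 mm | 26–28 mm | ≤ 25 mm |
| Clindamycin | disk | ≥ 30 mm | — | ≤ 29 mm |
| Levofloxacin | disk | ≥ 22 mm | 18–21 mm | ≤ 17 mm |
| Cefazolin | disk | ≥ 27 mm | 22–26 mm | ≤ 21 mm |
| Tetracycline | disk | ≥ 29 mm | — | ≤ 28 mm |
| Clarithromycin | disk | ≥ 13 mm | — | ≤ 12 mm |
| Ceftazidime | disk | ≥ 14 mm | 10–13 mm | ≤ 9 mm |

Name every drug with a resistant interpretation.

Cefazolin (18 mm) ≤ 21 mm → R
Vancomycin 26 mm: in 26–28 mm — intermediate
Ceftazidime: 12 mm is in 10–13 mm — intermediate
Erythromycin (13 mm) in 10–13 mm ⇒ I
Tetracycline: 22 mm is ≤ 28 mm — Resistant
Clindamycin: 31 mm is ≥ 30 mm → susceptible
Levofloxacin: 27 mm is ≥ 22 mm → Susceptible
Cefepime (24 mm) ≥ 17 mm → susceptible

cefazolin, tetracycline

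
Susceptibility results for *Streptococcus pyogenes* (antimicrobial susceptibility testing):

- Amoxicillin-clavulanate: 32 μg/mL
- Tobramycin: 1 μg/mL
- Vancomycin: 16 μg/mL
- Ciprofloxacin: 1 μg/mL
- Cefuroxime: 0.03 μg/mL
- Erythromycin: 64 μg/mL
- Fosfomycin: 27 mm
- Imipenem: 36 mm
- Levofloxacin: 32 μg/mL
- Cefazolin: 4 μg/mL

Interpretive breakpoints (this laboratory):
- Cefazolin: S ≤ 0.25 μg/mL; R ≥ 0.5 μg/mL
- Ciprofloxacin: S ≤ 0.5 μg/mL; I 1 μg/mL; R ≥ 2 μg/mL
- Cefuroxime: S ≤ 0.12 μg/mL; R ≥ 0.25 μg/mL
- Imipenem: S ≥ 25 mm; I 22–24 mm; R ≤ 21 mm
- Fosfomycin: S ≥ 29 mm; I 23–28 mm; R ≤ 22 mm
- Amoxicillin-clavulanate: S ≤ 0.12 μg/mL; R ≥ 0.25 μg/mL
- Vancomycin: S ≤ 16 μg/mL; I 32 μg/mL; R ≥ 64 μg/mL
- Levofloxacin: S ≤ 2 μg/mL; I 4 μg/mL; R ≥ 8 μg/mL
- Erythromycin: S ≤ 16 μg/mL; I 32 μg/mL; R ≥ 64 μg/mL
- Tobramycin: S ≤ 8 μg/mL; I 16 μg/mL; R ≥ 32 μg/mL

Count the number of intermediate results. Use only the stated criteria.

Amoxicillin-clavulanate (32 μg/mL) ≥ 0.25 μg/mL ⇒ Resistant
Tobramycin (1 μg/mL) ≤ 8 μg/mL → susceptible
Vancomycin 16 μg/mL: ≤ 16 μg/mL — S
Ciprofloxacin (1 μg/mL) = 1 μg/mL ⇒ Intermediate
Cefuroxime: 0.03 μg/mL is ≤ 0.12 μg/mL → susceptible
Erythromycin: 64 μg/mL is ≥ 64 μg/mL — R
Fosfomycin (27 mm) in 23–28 mm → Intermediate
Imipenem (36 mm) ≥ 25 mm ⇒ susceptible
Levofloxacin 32 μg/mL: ≥ 8 μg/mL — resistant
Cefazolin: 4 μg/mL is ≥ 0.5 μg/mL — Resistant
Intermediate: 2

2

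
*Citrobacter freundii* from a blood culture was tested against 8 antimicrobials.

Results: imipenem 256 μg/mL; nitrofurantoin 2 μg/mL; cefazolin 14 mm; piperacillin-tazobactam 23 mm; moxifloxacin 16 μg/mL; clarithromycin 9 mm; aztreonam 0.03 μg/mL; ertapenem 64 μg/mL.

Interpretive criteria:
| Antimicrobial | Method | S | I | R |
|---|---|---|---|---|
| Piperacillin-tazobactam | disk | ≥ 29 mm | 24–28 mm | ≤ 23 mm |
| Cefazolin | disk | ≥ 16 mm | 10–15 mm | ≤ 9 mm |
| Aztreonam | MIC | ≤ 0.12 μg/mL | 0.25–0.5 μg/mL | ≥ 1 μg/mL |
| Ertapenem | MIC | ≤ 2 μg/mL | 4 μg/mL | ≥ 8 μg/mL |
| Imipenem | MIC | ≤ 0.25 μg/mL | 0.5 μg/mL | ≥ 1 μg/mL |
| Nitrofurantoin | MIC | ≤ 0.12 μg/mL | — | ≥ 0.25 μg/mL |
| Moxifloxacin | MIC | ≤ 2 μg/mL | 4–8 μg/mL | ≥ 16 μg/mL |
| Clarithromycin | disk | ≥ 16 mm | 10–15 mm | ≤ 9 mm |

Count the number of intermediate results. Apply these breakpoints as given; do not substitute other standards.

Imipenem: 256 μg/mL is ≥ 1 μg/mL — R
Nitrofurantoin: 2 μg/mL is ≥ 0.25 μg/mL — resistant
Cefazolin: 14 mm is in 10–15 mm → I
Piperacillin-tazobactam 23 mm: ≤ 23 mm → R
Moxifloxacin: 16 μg/mL is ≥ 16 μg/mL → R
Clarithromycin: 9 mm is ≤ 9 mm ⇒ resistant
Aztreonam: 0.03 μg/mL is ≤ 0.12 μg/mL → S
Ertapenem (64 μg/mL) ≥ 8 μg/mL ⇒ Resistant
Intermediate: 1

1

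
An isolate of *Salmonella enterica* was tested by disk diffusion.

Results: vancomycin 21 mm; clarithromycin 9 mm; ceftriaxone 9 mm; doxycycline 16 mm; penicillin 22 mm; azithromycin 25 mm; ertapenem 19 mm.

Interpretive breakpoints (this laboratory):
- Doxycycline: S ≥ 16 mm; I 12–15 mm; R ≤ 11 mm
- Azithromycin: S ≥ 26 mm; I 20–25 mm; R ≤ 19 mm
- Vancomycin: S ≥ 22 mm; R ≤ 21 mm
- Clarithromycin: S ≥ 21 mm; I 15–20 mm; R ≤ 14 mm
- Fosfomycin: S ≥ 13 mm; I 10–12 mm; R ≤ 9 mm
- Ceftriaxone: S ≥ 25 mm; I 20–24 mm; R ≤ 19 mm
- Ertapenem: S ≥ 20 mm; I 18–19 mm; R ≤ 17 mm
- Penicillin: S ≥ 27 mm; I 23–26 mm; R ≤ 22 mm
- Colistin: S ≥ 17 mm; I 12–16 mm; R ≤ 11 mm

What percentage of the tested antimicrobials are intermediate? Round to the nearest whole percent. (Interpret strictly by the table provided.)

29%

Vancomycin (21 mm) ≤ 21 mm → Resistant
Clarithromycin: 9 mm is ≤ 14 mm → Resistant
Ceftriaxone 9 mm: ≤ 19 mm → R
Doxycycline: 16 mm is ≥ 16 mm → susceptible
Penicillin (22 mm) ≤ 22 mm → R
Azithromycin 25 mm: in 20–25 mm — I
Ertapenem: 19 mm is in 18–19 mm ⇒ intermediate
Intermediate: 2/7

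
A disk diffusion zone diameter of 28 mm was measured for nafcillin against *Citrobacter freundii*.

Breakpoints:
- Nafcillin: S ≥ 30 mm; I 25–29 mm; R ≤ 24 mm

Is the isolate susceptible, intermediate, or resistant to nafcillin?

I

Nafcillin 28 mm: in 25–29 mm — intermediate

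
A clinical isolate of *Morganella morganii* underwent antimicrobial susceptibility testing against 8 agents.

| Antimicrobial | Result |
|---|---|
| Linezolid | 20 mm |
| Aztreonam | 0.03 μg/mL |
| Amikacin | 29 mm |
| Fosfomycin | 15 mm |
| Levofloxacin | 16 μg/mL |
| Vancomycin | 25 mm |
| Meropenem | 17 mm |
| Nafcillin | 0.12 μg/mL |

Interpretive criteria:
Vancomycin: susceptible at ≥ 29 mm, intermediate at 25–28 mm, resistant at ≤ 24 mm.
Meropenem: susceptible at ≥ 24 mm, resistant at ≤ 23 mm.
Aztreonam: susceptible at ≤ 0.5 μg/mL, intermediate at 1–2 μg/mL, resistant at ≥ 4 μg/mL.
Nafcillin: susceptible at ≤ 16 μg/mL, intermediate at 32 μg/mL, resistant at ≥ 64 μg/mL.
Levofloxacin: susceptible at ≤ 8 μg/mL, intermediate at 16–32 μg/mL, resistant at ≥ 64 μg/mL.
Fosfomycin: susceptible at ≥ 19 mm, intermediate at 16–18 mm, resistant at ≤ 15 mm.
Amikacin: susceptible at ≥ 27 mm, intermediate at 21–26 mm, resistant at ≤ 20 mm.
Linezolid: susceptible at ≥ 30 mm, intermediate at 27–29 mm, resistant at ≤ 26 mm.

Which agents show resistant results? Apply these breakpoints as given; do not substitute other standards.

linezolid, fosfomycin, meropenem

Linezolid (20 mm) ≤ 26 mm — R
Aztreonam (0.03 μg/mL) ≤ 0.5 μg/mL ⇒ Susceptible
Amikacin (29 mm) ≥ 27 mm ⇒ Susceptible
Fosfomycin (15 mm) ≤ 15 mm ⇒ resistant
Levofloxacin: 16 μg/mL is in 16–32 μg/mL ⇒ Intermediate
Vancomycin (25 mm) in 25–28 mm → I
Meropenem (17 mm) ≤ 23 mm ⇒ resistant
Nafcillin 0.12 μg/mL: ≤ 16 μg/mL ⇒ Susceptible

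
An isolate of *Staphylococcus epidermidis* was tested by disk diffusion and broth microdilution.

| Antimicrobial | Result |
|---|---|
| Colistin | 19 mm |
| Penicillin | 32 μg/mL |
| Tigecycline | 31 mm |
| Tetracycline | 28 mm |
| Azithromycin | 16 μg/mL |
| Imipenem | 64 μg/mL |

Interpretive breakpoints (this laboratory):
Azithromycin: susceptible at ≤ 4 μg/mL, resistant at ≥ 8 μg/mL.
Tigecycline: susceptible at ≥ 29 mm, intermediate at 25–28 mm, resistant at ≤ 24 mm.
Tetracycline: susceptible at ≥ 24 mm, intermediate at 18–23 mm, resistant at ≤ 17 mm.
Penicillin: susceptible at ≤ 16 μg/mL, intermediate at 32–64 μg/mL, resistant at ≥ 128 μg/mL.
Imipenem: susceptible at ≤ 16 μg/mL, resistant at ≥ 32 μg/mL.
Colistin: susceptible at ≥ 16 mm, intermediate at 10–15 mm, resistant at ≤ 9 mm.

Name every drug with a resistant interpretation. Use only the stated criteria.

azithromycin, imipenem

Colistin 19 mm: ≥ 16 mm — S
Penicillin: 32 μg/mL is in 32–64 μg/mL → Intermediate
Tigecycline: 31 mm is ≥ 29 mm ⇒ S
Tetracycline: 28 mm is ≥ 24 mm — susceptible
Azithromycin 16 μg/mL: ≥ 8 μg/mL — resistant
Imipenem: 64 μg/mL is ≥ 32 μg/mL → resistant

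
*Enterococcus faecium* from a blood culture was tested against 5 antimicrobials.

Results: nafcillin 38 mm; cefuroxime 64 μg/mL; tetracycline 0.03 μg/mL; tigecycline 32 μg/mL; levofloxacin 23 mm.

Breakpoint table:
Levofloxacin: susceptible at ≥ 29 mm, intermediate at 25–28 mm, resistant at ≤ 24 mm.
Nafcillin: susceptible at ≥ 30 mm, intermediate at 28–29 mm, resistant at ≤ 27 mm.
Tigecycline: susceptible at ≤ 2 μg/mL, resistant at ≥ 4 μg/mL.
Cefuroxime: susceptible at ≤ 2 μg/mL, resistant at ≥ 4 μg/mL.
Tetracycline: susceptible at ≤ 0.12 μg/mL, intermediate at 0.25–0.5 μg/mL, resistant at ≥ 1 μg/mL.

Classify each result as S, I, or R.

Nafcillin (38 mm) ≥ 30 mm ⇒ susceptible
Cefuroxime (64 μg/mL) ≥ 4 μg/mL ⇒ resistant
Tetracycline (0.03 μg/mL) ≤ 0.12 μg/mL → S
Tigecycline (32 μg/mL) ≥ 4 μg/mL — resistant
Levofloxacin: 23 mm is ≤ 24 mm → Resistant

S, R, S, R, R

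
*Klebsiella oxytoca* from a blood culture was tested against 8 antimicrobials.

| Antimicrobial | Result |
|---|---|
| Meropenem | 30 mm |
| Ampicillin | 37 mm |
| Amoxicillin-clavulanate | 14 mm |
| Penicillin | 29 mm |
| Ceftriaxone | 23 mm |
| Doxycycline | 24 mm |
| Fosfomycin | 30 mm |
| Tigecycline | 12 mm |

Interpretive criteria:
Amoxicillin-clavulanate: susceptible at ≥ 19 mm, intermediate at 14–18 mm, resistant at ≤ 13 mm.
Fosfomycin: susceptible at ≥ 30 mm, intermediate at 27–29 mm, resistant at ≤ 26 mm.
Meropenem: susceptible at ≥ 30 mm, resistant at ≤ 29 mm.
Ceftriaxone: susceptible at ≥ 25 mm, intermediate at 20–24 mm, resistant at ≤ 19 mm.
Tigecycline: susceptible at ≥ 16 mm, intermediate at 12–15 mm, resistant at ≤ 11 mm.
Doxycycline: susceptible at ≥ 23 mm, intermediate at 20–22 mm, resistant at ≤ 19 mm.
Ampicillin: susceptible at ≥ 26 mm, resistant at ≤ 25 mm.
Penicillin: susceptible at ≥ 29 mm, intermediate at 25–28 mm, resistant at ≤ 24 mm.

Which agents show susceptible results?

Meropenem: 30 mm is ≥ 30 mm ⇒ S
Ampicillin 37 mm: ≥ 26 mm — susceptible
Amoxicillin-clavulanate (14 mm) in 14–18 mm — intermediate
Penicillin: 29 mm is ≥ 29 mm ⇒ Susceptible
Ceftriaxone: 23 mm is in 20–24 mm ⇒ Intermediate
Doxycycline 24 mm: ≥ 23 mm ⇒ S
Fosfomycin (30 mm) ≥ 30 mm ⇒ Susceptible
Tigecycline 12 mm: in 12–15 mm — I

meropenem, ampicillin, penicillin, doxycycline, fosfomycin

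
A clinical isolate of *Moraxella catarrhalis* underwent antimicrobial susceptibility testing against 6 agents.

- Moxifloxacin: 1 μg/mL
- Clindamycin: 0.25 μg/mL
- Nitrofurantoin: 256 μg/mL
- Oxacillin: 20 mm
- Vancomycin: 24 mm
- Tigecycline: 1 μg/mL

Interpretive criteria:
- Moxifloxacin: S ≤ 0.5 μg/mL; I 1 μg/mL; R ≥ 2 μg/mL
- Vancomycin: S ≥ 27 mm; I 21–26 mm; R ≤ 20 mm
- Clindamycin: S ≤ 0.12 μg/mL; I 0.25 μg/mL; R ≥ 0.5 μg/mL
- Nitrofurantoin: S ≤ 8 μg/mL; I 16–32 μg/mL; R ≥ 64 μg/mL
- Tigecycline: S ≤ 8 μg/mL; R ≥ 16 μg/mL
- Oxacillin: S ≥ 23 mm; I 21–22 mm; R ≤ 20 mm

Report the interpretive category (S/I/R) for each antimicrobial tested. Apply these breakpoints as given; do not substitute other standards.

I, I, R, R, I, S

Moxifloxacin 1 μg/mL: = 1 μg/mL → I
Clindamycin: 0.25 μg/mL is = 0.25 μg/mL — intermediate
Nitrofurantoin: 256 μg/mL is ≥ 64 μg/mL ⇒ resistant
Oxacillin: 20 mm is ≤ 20 mm → resistant
Vancomycin 24 mm: in 21–26 mm → I
Tigecycline: 1 μg/mL is ≤ 8 μg/mL — susceptible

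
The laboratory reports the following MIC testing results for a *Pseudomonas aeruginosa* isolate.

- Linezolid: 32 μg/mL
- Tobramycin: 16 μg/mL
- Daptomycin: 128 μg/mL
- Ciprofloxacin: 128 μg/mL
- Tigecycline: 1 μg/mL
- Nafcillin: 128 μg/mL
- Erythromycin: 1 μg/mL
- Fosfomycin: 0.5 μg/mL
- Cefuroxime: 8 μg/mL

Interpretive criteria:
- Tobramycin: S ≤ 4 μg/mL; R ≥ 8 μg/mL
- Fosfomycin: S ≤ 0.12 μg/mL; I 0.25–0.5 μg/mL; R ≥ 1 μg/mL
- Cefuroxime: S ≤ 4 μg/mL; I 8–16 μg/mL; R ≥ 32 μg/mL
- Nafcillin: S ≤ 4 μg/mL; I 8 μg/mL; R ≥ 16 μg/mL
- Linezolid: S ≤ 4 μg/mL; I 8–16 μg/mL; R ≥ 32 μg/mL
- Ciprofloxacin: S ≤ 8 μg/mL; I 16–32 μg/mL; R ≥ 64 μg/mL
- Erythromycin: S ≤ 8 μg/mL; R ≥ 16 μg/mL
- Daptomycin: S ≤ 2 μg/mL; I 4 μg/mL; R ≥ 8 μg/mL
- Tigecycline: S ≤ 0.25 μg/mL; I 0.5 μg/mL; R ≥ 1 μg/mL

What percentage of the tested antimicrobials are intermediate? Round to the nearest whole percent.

22%

Linezolid: 32 μg/mL is ≥ 32 μg/mL → resistant
Tobramycin: 16 μg/mL is ≥ 8 μg/mL → Resistant
Daptomycin: 128 μg/mL is ≥ 8 μg/mL → resistant
Ciprofloxacin: 128 μg/mL is ≥ 64 μg/mL → resistant
Tigecycline 1 μg/mL: ≥ 1 μg/mL → R
Nafcillin (128 μg/mL) ≥ 16 μg/mL — R
Erythromycin 1 μg/mL: ≤ 8 μg/mL → Susceptible
Fosfomycin: 0.5 μg/mL is in 0.25–0.5 μg/mL ⇒ intermediate
Cefuroxime: 8 μg/mL is in 8–16 μg/mL ⇒ intermediate
Intermediate: 2/9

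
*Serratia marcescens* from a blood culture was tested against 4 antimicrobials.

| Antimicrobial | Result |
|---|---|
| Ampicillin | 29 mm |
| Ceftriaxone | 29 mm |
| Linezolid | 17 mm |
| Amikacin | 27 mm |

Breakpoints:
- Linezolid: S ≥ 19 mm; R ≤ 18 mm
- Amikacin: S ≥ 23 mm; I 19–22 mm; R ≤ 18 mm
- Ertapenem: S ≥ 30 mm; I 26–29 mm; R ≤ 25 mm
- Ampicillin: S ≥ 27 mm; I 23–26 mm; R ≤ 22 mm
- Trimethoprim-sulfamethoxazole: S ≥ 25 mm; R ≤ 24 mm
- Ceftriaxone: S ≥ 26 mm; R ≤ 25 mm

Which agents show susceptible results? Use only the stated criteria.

ampicillin, ceftriaxone, amikacin

Ampicillin 29 mm: ≥ 27 mm — susceptible
Ceftriaxone (29 mm) ≥ 26 mm ⇒ S
Linezolid (17 mm) ≤ 18 mm ⇒ Resistant
Amikacin: 27 mm is ≥ 23 mm ⇒ Susceptible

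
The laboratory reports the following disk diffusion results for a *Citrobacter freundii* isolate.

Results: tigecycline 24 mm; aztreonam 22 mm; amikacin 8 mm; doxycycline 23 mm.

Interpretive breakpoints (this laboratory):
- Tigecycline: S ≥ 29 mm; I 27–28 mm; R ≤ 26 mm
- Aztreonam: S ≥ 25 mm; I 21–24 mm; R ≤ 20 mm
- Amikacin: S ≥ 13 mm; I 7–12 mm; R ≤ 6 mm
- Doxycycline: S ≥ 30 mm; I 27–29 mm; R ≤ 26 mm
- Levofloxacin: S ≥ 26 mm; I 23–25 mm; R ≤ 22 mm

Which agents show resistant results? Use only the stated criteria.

tigecycline, doxycycline

Tigecycline (24 mm) ≤ 26 mm ⇒ Resistant
Aztreonam: 22 mm is in 21–24 mm ⇒ Intermediate
Amikacin: 8 mm is in 7–12 mm — intermediate
Doxycycline 23 mm: ≤ 26 mm ⇒ R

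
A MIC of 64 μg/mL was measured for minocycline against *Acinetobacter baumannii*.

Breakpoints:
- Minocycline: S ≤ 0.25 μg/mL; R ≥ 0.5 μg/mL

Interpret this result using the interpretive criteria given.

Minocycline 64 μg/mL: ≥ 0.5 μg/mL — Resistant

R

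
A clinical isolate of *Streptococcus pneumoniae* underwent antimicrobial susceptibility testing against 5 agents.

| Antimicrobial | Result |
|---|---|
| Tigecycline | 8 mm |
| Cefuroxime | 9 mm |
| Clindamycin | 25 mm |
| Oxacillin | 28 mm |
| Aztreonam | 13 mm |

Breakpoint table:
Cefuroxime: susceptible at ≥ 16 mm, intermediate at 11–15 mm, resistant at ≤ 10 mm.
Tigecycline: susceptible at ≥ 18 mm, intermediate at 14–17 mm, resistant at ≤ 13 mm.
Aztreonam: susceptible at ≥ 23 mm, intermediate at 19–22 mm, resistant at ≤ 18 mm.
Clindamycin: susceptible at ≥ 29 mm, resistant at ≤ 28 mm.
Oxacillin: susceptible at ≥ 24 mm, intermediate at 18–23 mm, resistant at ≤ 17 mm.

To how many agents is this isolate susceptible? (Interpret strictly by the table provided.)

Tigecycline: 8 mm is ≤ 13 mm ⇒ resistant
Cefuroxime (9 mm) ≤ 10 mm ⇒ resistant
Clindamycin 25 mm: ≤ 28 mm → Resistant
Oxacillin (28 mm) ≥ 24 mm → susceptible
Aztreonam: 13 mm is ≤ 18 mm → Resistant
Susceptible: 1

1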